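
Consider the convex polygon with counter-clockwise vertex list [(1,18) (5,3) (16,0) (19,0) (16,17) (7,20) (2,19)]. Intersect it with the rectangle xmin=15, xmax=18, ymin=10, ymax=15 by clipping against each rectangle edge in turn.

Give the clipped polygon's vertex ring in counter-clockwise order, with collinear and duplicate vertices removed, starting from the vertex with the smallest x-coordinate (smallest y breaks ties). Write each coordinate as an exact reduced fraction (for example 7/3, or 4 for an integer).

1. After x ≥ 15: [(15,3/11) (16,0) (19,0) (16,17) (15,52/3)]
2. After x ≤ 18: [(15,3/11) (16,0) (18,0) (18,17/3) (16,17) (15,52/3)]
3. After y ≥ 10: [(15,10) (293/17,10) (16,17) (15,52/3)]
4. After y ≤ 15: [(15,15) (15,10) (293/17,10) (278/17,15)]
5. Canonical ring: [(15,10) (293/17,10) (278/17,15) (15,15)]

Clipped polygon: [(15,10) (293/17,10) (278/17,15) (15,15)]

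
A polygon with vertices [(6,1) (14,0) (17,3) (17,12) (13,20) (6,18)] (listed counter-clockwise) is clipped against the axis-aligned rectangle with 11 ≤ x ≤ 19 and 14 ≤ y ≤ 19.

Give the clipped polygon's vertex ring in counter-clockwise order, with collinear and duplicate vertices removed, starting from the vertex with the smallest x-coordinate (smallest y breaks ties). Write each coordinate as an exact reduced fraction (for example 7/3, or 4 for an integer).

Clipped polygon: [(11,14) (16,14) (27/2,19) (11,19)]

1. After x ≥ 11: [(11,3/8) (14,0) (17,3) (17,12) (13,20) (11,136/7)]
2. After x ≤ 19: [(11,3/8) (14,0) (17,3) (17,12) (13,20) (11,136/7)]
3. After y ≥ 14: [(11,14) (16,14) (13,20) (11,136/7)]
4. After y ≤ 19: [(11,19) (11,14) (16,14) (27/2,19)]
5. Canonical ring: [(11,14) (16,14) (27/2,19) (11,19)]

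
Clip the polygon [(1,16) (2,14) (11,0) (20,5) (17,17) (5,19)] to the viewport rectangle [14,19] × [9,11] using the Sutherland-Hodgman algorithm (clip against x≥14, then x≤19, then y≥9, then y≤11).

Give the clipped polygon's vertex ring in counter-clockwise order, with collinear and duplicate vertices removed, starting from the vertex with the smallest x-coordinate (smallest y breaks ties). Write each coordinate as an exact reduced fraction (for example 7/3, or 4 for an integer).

Clipped polygon: [(14,9) (19,9) (37/2,11) (14,11)]

1. After x ≥ 14: [(14,5/3) (20,5) (17,17) (14,35/2)]
2. After x ≤ 19: [(14,5/3) (19,40/9) (19,9) (17,17) (14,35/2)]
3. After y ≥ 9: [(14,9) (19,9) (19,9) (17,17) (14,35/2)]
4. After y ≤ 11: [(14,11) (14,9) (19,9) (19,9) (37/2,11)]
5. Canonical ring: [(14,9) (19,9) (37/2,11) (14,11)]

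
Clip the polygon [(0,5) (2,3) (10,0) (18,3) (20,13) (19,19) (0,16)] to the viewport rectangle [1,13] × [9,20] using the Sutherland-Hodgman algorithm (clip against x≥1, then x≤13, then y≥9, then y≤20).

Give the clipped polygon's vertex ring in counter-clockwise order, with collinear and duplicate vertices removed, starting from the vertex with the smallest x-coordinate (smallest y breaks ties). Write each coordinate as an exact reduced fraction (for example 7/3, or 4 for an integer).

1. After x ≥ 1: [(1,4) (2,3) (10,0) (18,3) (20,13) (19,19) (1,307/19)]
2. After x ≤ 13: [(1,4) (2,3) (10,0) (13,9/8) (13,343/19) (1,307/19)]
3. After y ≥ 9: [(1,9) (13,9) (13,343/19) (1,307/19)]
4. After y ≤ 20: [(1,9) (13,9) (13,343/19) (1,307/19)]
5. Canonical ring: [(1,9) (13,9) (13,343/19) (1,307/19)]

Clipped polygon: [(1,9) (13,9) (13,343/19) (1,307/19)]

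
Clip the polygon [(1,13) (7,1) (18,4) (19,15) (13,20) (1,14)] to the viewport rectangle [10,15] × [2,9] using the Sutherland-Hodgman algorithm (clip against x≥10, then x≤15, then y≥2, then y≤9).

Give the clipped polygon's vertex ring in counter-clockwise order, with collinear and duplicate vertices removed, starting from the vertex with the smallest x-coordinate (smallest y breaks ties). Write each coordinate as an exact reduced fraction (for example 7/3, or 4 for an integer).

Clipped polygon: [(10,2) (32/3,2) (15,35/11) (15,9) (10,9)]

1. After x ≥ 10: [(10,20/11) (18,4) (19,15) (13,20) (10,37/2)]
2. After x ≤ 15: [(10,20/11) (15,35/11) (15,55/3) (13,20) (10,37/2)]
3. After y ≥ 2: [(10,2) (32/3,2) (15,35/11) (15,55/3) (13,20) (10,37/2)]
4. After y ≤ 9: [(10,9) (10,2) (32/3,2) (15,35/11) (15,9)]
5. Canonical ring: [(10,2) (32/3,2) (15,35/11) (15,9) (10,9)]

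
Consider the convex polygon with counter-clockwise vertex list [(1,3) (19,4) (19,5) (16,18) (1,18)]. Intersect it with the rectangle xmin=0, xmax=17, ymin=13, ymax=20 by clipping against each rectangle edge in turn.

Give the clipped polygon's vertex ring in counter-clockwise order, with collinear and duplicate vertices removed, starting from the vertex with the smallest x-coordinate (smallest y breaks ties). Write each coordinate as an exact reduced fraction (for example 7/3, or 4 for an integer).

1. After x ≥ 0: [(1,3) (19,4) (19,5) (16,18) (1,18)]
2. After x ≤ 17: [(1,3) (17,35/9) (17,41/3) (16,18) (1,18)]
3. After y ≥ 13: [(1,13) (17,13) (17,41/3) (16,18) (1,18)]
4. After y ≤ 20: [(1,13) (17,13) (17,41/3) (16,18) (1,18)]
5. Canonical ring: [(1,13) (17,13) (17,41/3) (16,18) (1,18)]

Clipped polygon: [(1,13) (17,13) (17,41/3) (16,18) (1,18)]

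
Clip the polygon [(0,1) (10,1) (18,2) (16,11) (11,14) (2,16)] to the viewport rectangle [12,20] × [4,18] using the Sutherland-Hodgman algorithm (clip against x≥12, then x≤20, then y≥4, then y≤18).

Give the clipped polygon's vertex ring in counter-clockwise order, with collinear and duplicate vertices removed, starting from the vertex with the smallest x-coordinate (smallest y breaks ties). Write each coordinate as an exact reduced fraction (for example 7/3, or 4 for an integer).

1. After x ≥ 12: [(12,5/4) (18,2) (16,11) (12,67/5)]
2. After x ≤ 20: [(12,5/4) (18,2) (16,11) (12,67/5)]
3. After y ≥ 4: [(12,4) (158/9,4) (16,11) (12,67/5)]
4. After y ≤ 18: [(12,4) (158/9,4) (16,11) (12,67/5)]
5. Canonical ring: [(12,4) (158/9,4) (16,11) (12,67/5)]

Clipped polygon: [(12,4) (158/9,4) (16,11) (12,67/5)]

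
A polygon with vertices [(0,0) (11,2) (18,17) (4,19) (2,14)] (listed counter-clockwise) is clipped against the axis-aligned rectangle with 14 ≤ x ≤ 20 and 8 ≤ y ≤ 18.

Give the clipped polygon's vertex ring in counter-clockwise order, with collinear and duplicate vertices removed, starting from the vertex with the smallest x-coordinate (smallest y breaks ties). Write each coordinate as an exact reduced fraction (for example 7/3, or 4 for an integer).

1. After x ≥ 14: [(14,59/7) (18,17) (14,123/7)]
2. After x ≤ 20: [(14,59/7) (18,17) (14,123/7)]
3. After y ≥ 8: [(14,59/7) (18,17) (14,123/7)]
4. After y ≤ 18: [(14,59/7) (18,17) (14,123/7)]
5. Canonical ring: [(14,59/7) (18,17) (14,123/7)]

Clipped polygon: [(14,59/7) (18,17) (14,123/7)]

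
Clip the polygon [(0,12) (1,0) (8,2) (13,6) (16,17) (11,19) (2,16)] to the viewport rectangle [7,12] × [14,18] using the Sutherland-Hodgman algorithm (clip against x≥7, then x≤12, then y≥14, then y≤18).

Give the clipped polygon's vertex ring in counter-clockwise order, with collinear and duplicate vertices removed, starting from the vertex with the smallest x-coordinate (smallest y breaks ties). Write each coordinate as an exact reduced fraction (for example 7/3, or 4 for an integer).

1. After x ≥ 7: [(7,12/7) (8,2) (13,6) (16,17) (11,19) (7,53/3)]
2. After x ≤ 12: [(7,12/7) (8,2) (12,26/5) (12,93/5) (11,19) (7,53/3)]
3. After y ≥ 14: [(7,14) (12,14) (12,93/5) (11,19) (7,53/3)]
4. After y ≤ 18: [(7,14) (12,14) (12,18) (8,18) (7,53/3)]
5. Canonical ring: [(7,14) (12,14) (12,18) (8,18) (7,53/3)]

Clipped polygon: [(7,14) (12,14) (12,18) (8,18) (7,53/3)]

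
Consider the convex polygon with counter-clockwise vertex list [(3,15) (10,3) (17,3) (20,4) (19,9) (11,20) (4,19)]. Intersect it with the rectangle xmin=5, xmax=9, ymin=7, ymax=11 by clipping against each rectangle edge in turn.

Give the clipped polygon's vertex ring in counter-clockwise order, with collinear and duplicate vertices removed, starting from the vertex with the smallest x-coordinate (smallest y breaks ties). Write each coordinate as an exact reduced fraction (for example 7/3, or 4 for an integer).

Clipped polygon: [(16/3,11) (23/3,7) (9,7) (9,11)]

1. After x ≥ 5: [(5,81/7) (10,3) (17,3) (20,4) (19,9) (11,20) (5,134/7)]
2. After x ≤ 9: [(5,81/7) (9,33/7) (9,138/7) (5,134/7)]
3. After y ≥ 7: [(5,81/7) (23/3,7) (9,7) (9,138/7) (5,134/7)]
4. After y ≤ 11: [(16/3,11) (23/3,7) (9,7) (9,11)]
5. Canonical ring: [(16/3,11) (23/3,7) (9,7) (9,11)]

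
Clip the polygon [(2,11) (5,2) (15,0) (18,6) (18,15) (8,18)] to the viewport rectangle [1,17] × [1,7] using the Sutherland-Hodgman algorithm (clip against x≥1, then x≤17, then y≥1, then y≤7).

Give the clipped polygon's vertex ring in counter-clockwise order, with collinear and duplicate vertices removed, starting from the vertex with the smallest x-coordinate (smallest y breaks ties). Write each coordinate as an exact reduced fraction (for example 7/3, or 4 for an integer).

Clipped polygon: [(10/3,7) (5,2) (10,1) (31/2,1) (17,4) (17,7)]

1. After x ≥ 1: [(2,11) (5,2) (15,0) (18,6) (18,15) (8,18)]
2. After x ≤ 17: [(2,11) (5,2) (15,0) (17,4) (17,153/10) (8,18)]
3. After y ≥ 1: [(2,11) (5,2) (10,1) (31/2,1) (17,4) (17,153/10) (8,18)]
4. After y ≤ 7: [(10/3,7) (5,2) (10,1) (31/2,1) (17,4) (17,7)]
5. Canonical ring: [(10/3,7) (5,2) (10,1) (31/2,1) (17,4) (17,7)]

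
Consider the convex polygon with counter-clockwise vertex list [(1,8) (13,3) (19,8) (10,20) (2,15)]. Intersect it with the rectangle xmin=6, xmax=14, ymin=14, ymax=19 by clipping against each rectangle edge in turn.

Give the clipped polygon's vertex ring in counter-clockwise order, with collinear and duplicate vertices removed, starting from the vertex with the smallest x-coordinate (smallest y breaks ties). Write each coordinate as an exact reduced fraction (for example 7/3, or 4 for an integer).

Clipped polygon: [(6,14) (14,14) (14,44/3) (43/4,19) (42/5,19) (6,35/2)]

1. After x ≥ 6: [(6,71/12) (13,3) (19,8) (10,20) (6,35/2)]
2. After x ≤ 14: [(6,71/12) (13,3) (14,23/6) (14,44/3) (10,20) (6,35/2)]
3. After y ≥ 14: [(6,14) (14,14) (14,44/3) (10,20) (6,35/2)]
4. After y ≤ 19: [(6,14) (14,14) (14,44/3) (43/4,19) (42/5,19) (6,35/2)]
5. Canonical ring: [(6,14) (14,14) (14,44/3) (43/4,19) (42/5,19) (6,35/2)]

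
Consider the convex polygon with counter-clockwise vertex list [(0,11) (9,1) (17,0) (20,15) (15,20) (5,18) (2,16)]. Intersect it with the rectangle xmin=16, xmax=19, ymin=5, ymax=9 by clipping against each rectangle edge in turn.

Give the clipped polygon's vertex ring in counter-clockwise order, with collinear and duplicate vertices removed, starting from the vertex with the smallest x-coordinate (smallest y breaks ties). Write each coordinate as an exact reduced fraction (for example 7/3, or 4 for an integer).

1. After x ≥ 16: [(16,1/8) (17,0) (20,15) (16,19)]
2. After x ≤ 19: [(16,1/8) (17,0) (19,10) (19,16) (16,19)]
3. After y ≥ 5: [(16,5) (18,5) (19,10) (19,16) (16,19)]
4. After y ≤ 9: [(16,9) (16,5) (18,5) (94/5,9)]
5. Canonical ring: [(16,5) (18,5) (94/5,9) (16,9)]

Clipped polygon: [(16,5) (18,5) (94/5,9) (16,9)]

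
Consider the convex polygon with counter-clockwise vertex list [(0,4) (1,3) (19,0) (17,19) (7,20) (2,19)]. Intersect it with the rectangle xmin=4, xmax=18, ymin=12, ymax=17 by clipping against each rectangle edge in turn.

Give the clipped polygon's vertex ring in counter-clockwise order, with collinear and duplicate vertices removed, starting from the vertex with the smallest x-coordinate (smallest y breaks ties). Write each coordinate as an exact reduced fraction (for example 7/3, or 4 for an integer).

1. After x ≥ 4: [(4,5/2) (19,0) (17,19) (7,20) (4,97/5)]
2. After x ≤ 18: [(4,5/2) (18,1/6) (18,19/2) (17,19) (7,20) (4,97/5)]
3. After y ≥ 12: [(4,12) (337/19,12) (17,19) (7,20) (4,97/5)]
4. After y ≤ 17: [(4,17) (4,12) (337/19,12) (327/19,17)]
5. Canonical ring: [(4,12) (337/19,12) (327/19,17) (4,17)]

Clipped polygon: [(4,12) (337/19,12) (327/19,17) (4,17)]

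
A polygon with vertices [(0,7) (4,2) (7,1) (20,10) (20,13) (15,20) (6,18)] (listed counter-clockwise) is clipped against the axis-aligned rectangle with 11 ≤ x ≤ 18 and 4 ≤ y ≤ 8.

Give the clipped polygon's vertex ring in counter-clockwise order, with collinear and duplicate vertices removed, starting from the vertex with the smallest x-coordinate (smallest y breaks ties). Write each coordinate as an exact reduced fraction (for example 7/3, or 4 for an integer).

1. After x ≥ 11: [(11,49/13) (20,10) (20,13) (15,20) (11,172/9)]
2. After x ≤ 18: [(11,49/13) (18,112/13) (18,79/5) (15,20) (11,172/9)]
3. After y ≥ 4: [(11,4) (34/3,4) (18,112/13) (18,79/5) (15,20) (11,172/9)]
4. After y ≤ 8: [(11,8) (11,4) (34/3,4) (154/9,8)]
5. Canonical ring: [(11,4) (34/3,4) (154/9,8) (11,8)]

Clipped polygon: [(11,4) (34/3,4) (154/9,8) (11,8)]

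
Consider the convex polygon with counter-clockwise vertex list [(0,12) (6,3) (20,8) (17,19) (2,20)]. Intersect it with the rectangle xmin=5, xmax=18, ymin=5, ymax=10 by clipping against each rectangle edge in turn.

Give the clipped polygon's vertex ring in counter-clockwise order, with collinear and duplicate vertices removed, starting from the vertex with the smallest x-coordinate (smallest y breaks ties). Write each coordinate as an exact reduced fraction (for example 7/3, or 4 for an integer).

1. After x ≥ 5: [(5,9/2) (6,3) (20,8) (17,19) (5,99/5)]
2. After x ≤ 18: [(5,9/2) (6,3) (18,51/7) (18,46/3) (17,19) (5,99/5)]
3. After y ≥ 5: [(5,5) (58/5,5) (18,51/7) (18,46/3) (17,19) (5,99/5)]
4. After y ≤ 10: [(5,10) (5,5) (58/5,5) (18,51/7) (18,10)]
5. Canonical ring: [(5,5) (58/5,5) (18,51/7) (18,10) (5,10)]

Clipped polygon: [(5,5) (58/5,5) (18,51/7) (18,10) (5,10)]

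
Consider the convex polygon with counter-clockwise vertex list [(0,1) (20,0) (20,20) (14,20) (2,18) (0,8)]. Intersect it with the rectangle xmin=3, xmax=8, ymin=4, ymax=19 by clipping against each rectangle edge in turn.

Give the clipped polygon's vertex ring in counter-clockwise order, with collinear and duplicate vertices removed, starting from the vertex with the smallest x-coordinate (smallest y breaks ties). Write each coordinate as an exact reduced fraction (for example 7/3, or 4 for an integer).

Clipped polygon: [(3,4) (8,4) (8,19) (3,109/6)]

1. After x ≥ 3: [(3,17/20) (20,0) (20,20) (14,20) (3,109/6)]
2. After x ≤ 8: [(3,17/20) (8,3/5) (8,19) (3,109/6)]
3. After y ≥ 4: [(3,4) (8,4) (8,19) (3,109/6)]
4. After y ≤ 19: [(3,4) (8,4) (8,19) (3,109/6)]
5. Canonical ring: [(3,4) (8,4) (8,19) (3,109/6)]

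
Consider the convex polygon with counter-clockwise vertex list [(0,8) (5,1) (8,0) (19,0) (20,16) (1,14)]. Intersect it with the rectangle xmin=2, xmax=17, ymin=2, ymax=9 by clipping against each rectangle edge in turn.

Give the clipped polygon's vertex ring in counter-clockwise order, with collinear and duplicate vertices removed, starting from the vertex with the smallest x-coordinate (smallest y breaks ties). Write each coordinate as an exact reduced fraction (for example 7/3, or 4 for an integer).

Clipped polygon: [(2,26/5) (30/7,2) (17,2) (17,9) (2,9)]

1. After x ≥ 2: [(2,26/5) (5,1) (8,0) (19,0) (20,16) (2,268/19)]
2. After x ≤ 17: [(2,26/5) (5,1) (8,0) (17,0) (17,298/19) (2,268/19)]
3. After y ≥ 2: [(2,26/5) (30/7,2) (17,2) (17,298/19) (2,268/19)]
4. After y ≤ 9: [(2,9) (2,26/5) (30/7,2) (17,2) (17,9)]
5. Canonical ring: [(2,26/5) (30/7,2) (17,2) (17,9) (2,9)]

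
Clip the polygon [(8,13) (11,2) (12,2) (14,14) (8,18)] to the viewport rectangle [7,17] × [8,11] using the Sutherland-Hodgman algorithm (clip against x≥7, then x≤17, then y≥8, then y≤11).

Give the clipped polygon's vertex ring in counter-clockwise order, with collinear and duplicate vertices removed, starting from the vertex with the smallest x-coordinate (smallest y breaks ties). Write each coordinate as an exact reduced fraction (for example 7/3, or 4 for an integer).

1. After x ≥ 7: [(8,13) (11,2) (12,2) (14,14) (8,18)]
2. After x ≤ 17: [(8,13) (11,2) (12,2) (14,14) (8,18)]
3. After y ≥ 8: [(8,13) (103/11,8) (13,8) (14,14) (8,18)]
4. After y ≤ 11: [(94/11,11) (103/11,8) (13,8) (27/2,11)]
5. Canonical ring: [(94/11,11) (103/11,8) (13,8) (27/2,11)]

Clipped polygon: [(94/11,11) (103/11,8) (13,8) (27/2,11)]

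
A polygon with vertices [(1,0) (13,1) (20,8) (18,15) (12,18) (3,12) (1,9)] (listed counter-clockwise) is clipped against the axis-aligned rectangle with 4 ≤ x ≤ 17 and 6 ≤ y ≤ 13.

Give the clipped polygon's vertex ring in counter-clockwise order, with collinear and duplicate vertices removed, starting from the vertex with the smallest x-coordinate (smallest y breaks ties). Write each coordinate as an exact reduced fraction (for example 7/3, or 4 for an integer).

Clipped polygon: [(4,6) (17,6) (17,13) (9/2,13) (4,38/3)]

1. After x ≥ 4: [(4,1/4) (13,1) (20,8) (18,15) (12,18) (4,38/3)]
2. After x ≤ 17: [(4,1/4) (13,1) (17,5) (17,31/2) (12,18) (4,38/3)]
3. After y ≥ 6: [(4,6) (17,6) (17,31/2) (12,18) (4,38/3)]
4. After y ≤ 13: [(4,6) (17,6) (17,13) (9/2,13) (4,38/3)]
5. Canonical ring: [(4,6) (17,6) (17,13) (9/2,13) (4,38/3)]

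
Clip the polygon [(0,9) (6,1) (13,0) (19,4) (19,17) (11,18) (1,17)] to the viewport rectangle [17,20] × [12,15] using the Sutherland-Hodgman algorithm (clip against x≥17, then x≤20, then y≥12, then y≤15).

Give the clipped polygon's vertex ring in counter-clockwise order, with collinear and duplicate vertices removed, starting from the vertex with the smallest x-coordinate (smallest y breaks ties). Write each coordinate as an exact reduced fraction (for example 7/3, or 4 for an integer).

1. After x ≥ 17: [(17,8/3) (19,4) (19,17) (17,69/4)]
2. After x ≤ 20: [(17,8/3) (19,4) (19,17) (17,69/4)]
3. After y ≥ 12: [(17,12) (19,12) (19,17) (17,69/4)]
4. After y ≤ 15: [(17,15) (17,12) (19,12) (19,15)]
5. Canonical ring: [(17,12) (19,12) (19,15) (17,15)]

Clipped polygon: [(17,12) (19,12) (19,15) (17,15)]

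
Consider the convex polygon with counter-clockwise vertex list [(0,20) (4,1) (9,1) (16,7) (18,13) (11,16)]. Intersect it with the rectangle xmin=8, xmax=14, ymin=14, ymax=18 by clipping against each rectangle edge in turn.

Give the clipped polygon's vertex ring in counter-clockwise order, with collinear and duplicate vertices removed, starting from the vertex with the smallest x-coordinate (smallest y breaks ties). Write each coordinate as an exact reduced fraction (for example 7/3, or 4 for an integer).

Clipped polygon: [(8,14) (14,14) (14,103/7) (11,16) (8,188/11)]

1. After x ≥ 8: [(8,188/11) (8,1) (9,1) (16,7) (18,13) (11,16)]
2. After x ≤ 14: [(8,188/11) (8,1) (9,1) (14,37/7) (14,103/7) (11,16)]
3. After y ≥ 14: [(8,188/11) (8,14) (14,14) (14,103/7) (11,16)]
4. After y ≤ 18: [(8,188/11) (8,14) (14,14) (14,103/7) (11,16)]
5. Canonical ring: [(8,14) (14,14) (14,103/7) (11,16) (8,188/11)]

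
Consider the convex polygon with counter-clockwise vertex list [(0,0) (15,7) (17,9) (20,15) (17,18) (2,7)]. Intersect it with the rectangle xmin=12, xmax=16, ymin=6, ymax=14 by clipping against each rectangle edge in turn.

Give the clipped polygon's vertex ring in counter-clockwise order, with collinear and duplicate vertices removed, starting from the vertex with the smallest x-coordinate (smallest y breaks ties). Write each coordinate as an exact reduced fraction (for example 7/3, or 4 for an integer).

1. After x ≥ 12: [(12,28/5) (15,7) (17,9) (20,15) (17,18) (12,43/3)]
2. After x ≤ 16: [(12,28/5) (15,7) (16,8) (16,259/15) (12,43/3)]
3. After y ≥ 6: [(12,6) (90/7,6) (15,7) (16,8) (16,259/15) (12,43/3)]
4. After y ≤ 14: [(12,14) (12,6) (90/7,6) (15,7) (16,8) (16,14)]
5. Canonical ring: [(12,6) (90/7,6) (15,7) (16,8) (16,14) (12,14)]

Clipped polygon: [(12,6) (90/7,6) (15,7) (16,8) (16,14) (12,14)]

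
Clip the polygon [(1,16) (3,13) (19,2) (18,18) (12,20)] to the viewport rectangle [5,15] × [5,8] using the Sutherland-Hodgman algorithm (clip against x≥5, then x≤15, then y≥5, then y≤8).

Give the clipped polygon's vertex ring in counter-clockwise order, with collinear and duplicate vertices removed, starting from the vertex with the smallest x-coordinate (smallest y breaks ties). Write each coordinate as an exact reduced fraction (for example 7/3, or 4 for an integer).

Clipped polygon: [(113/11,8) (161/11,5) (15,5) (15,8)]

1. After x ≥ 5: [(5,192/11) (5,93/8) (19,2) (18,18) (12,20)]
2. After x ≤ 15: [(5,192/11) (5,93/8) (15,19/4) (15,19) (12,20)]
3. After y ≥ 5: [(5,192/11) (5,93/8) (161/11,5) (15,5) (15,19) (12,20)]
4. After y ≤ 8: [(113/11,8) (161/11,5) (15,5) (15,8)]
5. Canonical ring: [(113/11,8) (161/11,5) (15,5) (15,8)]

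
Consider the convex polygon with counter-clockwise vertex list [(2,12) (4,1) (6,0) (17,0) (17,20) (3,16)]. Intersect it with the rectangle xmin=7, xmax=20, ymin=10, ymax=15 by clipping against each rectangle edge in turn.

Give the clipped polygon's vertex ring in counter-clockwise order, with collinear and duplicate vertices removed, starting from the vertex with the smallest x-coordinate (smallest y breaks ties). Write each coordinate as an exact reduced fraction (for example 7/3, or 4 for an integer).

1. After x ≥ 7: [(7,0) (17,0) (17,20) (7,120/7)]
2. After x ≤ 20: [(7,0) (17,0) (17,20) (7,120/7)]
3. After y ≥ 10: [(7,10) (17,10) (17,20) (7,120/7)]
4. After y ≤ 15: [(7,15) (7,10) (17,10) (17,15)]
5. Canonical ring: [(7,10) (17,10) (17,15) (7,15)]

Clipped polygon: [(7,10) (17,10) (17,15) (7,15)]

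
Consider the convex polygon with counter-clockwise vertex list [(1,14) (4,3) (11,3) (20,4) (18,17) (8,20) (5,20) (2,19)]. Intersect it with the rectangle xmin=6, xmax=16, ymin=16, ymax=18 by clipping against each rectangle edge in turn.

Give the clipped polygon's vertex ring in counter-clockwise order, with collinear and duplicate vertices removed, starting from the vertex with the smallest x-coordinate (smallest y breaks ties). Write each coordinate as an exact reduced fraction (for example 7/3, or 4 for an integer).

Clipped polygon: [(6,16) (16,16) (16,88/5) (44/3,18) (6,18)]

1. After x ≥ 6: [(6,3) (11,3) (20,4) (18,17) (8,20) (6,20)]
2. After x ≤ 16: [(6,3) (11,3) (16,32/9) (16,88/5) (8,20) (6,20)]
3. After y ≥ 16: [(6,16) (16,16) (16,88/5) (8,20) (6,20)]
4. After y ≤ 18: [(6,18) (6,16) (16,16) (16,88/5) (44/3,18)]
5. Canonical ring: [(6,16) (16,16) (16,88/5) (44/3,18) (6,18)]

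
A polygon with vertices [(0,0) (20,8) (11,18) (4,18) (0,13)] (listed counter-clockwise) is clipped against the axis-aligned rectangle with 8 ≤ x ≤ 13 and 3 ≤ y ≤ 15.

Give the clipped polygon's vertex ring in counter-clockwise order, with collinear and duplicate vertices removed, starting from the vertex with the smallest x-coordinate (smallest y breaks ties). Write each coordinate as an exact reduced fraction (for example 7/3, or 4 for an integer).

1. After x ≥ 8: [(8,16/5) (20,8) (11,18) (8,18)]
2. After x ≤ 13: [(8,16/5) (13,26/5) (13,142/9) (11,18) (8,18)]
3. After y ≥ 3: [(8,16/5) (13,26/5) (13,142/9) (11,18) (8,18)]
4. After y ≤ 15: [(8,15) (8,16/5) (13,26/5) (13,15)]
5. Canonical ring: [(8,16/5) (13,26/5) (13,15) (8,15)]

Clipped polygon: [(8,16/5) (13,26/5) (13,15) (8,15)]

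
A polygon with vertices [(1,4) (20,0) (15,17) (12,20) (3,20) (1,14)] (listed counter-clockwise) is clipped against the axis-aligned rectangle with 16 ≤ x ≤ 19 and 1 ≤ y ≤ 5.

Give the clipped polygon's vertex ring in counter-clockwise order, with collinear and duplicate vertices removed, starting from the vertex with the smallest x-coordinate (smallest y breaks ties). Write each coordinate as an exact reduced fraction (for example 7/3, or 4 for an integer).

Clipped polygon: [(16,1) (19,1) (19,17/5) (315/17,5) (16,5)]

1. After x ≥ 16: [(16,16/19) (20,0) (16,68/5)]
2. After x ≤ 19: [(16,16/19) (19,4/19) (19,17/5) (16,68/5)]
3. After y ≥ 1: [(16,1) (19,1) (19,17/5) (16,68/5)]
4. After y ≤ 5: [(16,5) (16,1) (19,1) (19,17/5) (315/17,5)]
5. Canonical ring: [(16,1) (19,1) (19,17/5) (315/17,5) (16,5)]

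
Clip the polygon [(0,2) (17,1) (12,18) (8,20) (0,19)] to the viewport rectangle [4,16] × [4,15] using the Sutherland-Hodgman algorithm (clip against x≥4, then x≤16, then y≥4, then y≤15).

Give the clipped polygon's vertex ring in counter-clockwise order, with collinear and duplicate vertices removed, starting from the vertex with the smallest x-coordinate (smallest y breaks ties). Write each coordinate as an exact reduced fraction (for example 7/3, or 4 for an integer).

1. After x ≥ 4: [(4,30/17) (17,1) (12,18) (8,20) (4,39/2)]
2. After x ≤ 16: [(4,30/17) (16,18/17) (16,22/5) (12,18) (8,20) (4,39/2)]
3. After y ≥ 4: [(4,4) (16,4) (16,22/5) (12,18) (8,20) (4,39/2)]
4. After y ≤ 15: [(4,15) (4,4) (16,4) (16,22/5) (219/17,15)]
5. Canonical ring: [(4,4) (16,4) (16,22/5) (219/17,15) (4,15)]

Clipped polygon: [(4,4) (16,4) (16,22/5) (219/17,15) (4,15)]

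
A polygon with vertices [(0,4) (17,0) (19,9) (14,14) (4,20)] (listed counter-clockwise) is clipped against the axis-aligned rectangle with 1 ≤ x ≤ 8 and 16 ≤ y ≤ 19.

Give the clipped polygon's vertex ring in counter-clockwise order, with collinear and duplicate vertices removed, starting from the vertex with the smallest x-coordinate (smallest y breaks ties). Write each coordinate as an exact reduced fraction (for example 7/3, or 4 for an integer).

1. After x ≥ 1: [(1,8) (1,64/17) (17,0) (19,9) (14,14) (4,20)]
2. After x ≤ 8: [(1,8) (1,64/17) (8,36/17) (8,88/5) (4,20)]
3. After y ≥ 16: [(3,16) (8,16) (8,88/5) (4,20)]
4. After y ≤ 19: [(15/4,19) (3,16) (8,16) (8,88/5) (17/3,19)]
5. Canonical ring: [(3,16) (8,16) (8,88/5) (17/3,19) (15/4,19)]

Clipped polygon: [(3,16) (8,16) (8,88/5) (17/3,19) (15/4,19)]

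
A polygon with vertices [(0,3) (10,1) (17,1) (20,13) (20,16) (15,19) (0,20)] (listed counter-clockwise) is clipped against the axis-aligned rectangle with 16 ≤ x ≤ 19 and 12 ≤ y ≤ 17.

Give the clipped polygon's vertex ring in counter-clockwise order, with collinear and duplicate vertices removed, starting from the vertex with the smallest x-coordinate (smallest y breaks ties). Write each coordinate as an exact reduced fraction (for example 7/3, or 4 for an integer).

Clipped polygon: [(16,12) (19,12) (19,83/5) (55/3,17) (16,17)]

1. After x ≥ 16: [(16,1) (17,1) (20,13) (20,16) (16,92/5)]
2. After x ≤ 19: [(16,1) (17,1) (19,9) (19,83/5) (16,92/5)]
3. After y ≥ 12: [(16,12) (19,12) (19,83/5) (16,92/5)]
4. After y ≤ 17: [(16,17) (16,12) (19,12) (19,83/5) (55/3,17)]
5. Canonical ring: [(16,12) (19,12) (19,83/5) (55/3,17) (16,17)]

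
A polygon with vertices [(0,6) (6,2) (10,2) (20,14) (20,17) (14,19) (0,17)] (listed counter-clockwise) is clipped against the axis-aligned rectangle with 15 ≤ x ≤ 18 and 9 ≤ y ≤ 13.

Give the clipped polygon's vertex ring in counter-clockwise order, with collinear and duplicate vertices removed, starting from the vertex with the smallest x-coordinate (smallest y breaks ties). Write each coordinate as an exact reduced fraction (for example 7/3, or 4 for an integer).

1. After x ≥ 15: [(15,8) (20,14) (20,17) (15,56/3)]
2. After x ≤ 18: [(15,8) (18,58/5) (18,53/3) (15,56/3)]
3. After y ≥ 9: [(15,9) (95/6,9) (18,58/5) (18,53/3) (15,56/3)]
4. After y ≤ 13: [(15,13) (15,9) (95/6,9) (18,58/5) (18,13)]
5. Canonical ring: [(15,9) (95/6,9) (18,58/5) (18,13) (15,13)]

Clipped polygon: [(15,9) (95/6,9) (18,58/5) (18,13) (15,13)]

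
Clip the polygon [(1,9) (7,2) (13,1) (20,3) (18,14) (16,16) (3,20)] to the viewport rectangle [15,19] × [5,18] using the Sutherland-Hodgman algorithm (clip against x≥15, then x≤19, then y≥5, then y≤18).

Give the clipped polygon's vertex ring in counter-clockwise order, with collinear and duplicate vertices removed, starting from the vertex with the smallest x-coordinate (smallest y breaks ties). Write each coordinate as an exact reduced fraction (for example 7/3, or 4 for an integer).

1. After x ≥ 15: [(15,11/7) (20,3) (18,14) (16,16) (15,212/13)]
2. After x ≤ 19: [(15,11/7) (19,19/7) (19,17/2) (18,14) (16,16) (15,212/13)]
3. After y ≥ 5: [(15,5) (19,5) (19,17/2) (18,14) (16,16) (15,212/13)]
4. After y ≤ 18: [(15,5) (19,5) (19,17/2) (18,14) (16,16) (15,212/13)]
5. Canonical ring: [(15,5) (19,5) (19,17/2) (18,14) (16,16) (15,212/13)]

Clipped polygon: [(15,5) (19,5) (19,17/2) (18,14) (16,16) (15,212/13)]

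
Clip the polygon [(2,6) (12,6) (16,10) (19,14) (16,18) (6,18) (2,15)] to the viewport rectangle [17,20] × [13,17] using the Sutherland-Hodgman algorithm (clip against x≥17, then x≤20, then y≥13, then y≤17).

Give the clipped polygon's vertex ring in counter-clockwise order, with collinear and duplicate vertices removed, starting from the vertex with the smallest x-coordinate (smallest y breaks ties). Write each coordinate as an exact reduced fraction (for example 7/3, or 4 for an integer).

1. After x ≥ 17: [(17,34/3) (19,14) (17,50/3)]
2. After x ≤ 20: [(17,34/3) (19,14) (17,50/3)]
3. After y ≥ 13: [(17,13) (73/4,13) (19,14) (17,50/3)]
4. After y ≤ 17: [(17,13) (73/4,13) (19,14) (17,50/3)]
5. Canonical ring: [(17,13) (73/4,13) (19,14) (17,50/3)]

Clipped polygon: [(17,13) (73/4,13) (19,14) (17,50/3)]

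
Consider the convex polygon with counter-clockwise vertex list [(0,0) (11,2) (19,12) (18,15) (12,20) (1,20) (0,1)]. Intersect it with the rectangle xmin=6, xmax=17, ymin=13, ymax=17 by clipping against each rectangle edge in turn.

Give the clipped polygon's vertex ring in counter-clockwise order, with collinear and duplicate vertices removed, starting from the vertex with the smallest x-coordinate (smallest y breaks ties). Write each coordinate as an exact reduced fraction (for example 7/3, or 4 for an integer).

1. After x ≥ 6: [(6,12/11) (11,2) (19,12) (18,15) (12,20) (6,20)]
2. After x ≤ 17: [(6,12/11) (11,2) (17,19/2) (17,95/6) (12,20) (6,20)]
3. After y ≥ 13: [(6,13) (17,13) (17,95/6) (12,20) (6,20)]
4. After y ≤ 17: [(6,17) (6,13) (17,13) (17,95/6) (78/5,17)]
5. Canonical ring: [(6,13) (17,13) (17,95/6) (78/5,17) (6,17)]

Clipped polygon: [(6,13) (17,13) (17,95/6) (78/5,17) (6,17)]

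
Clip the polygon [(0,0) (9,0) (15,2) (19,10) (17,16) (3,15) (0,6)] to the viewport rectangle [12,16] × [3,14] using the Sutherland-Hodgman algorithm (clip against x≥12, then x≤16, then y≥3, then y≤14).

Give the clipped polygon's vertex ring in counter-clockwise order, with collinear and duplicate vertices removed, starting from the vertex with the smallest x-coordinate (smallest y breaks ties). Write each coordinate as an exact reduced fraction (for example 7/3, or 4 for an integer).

Clipped polygon: [(12,3) (31/2,3) (16,4) (16,14) (12,14)]

1. After x ≥ 12: [(12,1) (15,2) (19,10) (17,16) (12,219/14)]
2. After x ≤ 16: [(12,1) (15,2) (16,4) (16,223/14) (12,219/14)]
3. After y ≥ 3: [(12,3) (31/2,3) (16,4) (16,223/14) (12,219/14)]
4. After y ≤ 14: [(12,14) (12,3) (31/2,3) (16,4) (16,14)]
5. Canonical ring: [(12,3) (31/2,3) (16,4) (16,14) (12,14)]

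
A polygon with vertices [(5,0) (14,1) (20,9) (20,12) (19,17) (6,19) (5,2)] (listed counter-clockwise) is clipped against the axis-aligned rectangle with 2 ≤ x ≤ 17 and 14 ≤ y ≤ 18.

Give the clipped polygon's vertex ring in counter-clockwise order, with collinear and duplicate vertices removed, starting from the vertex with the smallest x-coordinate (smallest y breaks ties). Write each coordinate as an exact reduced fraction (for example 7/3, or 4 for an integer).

Clipped polygon: [(97/17,14) (17,14) (17,225/13) (25/2,18) (101/17,18)]

1. After x ≥ 2: [(5,0) (14,1) (20,9) (20,12) (19,17) (6,19) (5,2)]
2. After x ≤ 17: [(5,0) (14,1) (17,5) (17,225/13) (6,19) (5,2)]
3. After y ≥ 14: [(17,14) (17,225/13) (6,19) (97/17,14)]
4. After y ≤ 18: [(17,14) (17,225/13) (25/2,18) (101/17,18) (97/17,14)]
5. Canonical ring: [(97/17,14) (17,14) (17,225/13) (25/2,18) (101/17,18)]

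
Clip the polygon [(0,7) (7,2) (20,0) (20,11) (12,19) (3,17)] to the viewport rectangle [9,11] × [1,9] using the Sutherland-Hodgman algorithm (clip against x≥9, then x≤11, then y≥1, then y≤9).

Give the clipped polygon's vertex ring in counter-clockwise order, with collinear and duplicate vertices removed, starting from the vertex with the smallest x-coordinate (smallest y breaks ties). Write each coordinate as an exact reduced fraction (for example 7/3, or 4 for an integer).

1. After x ≥ 9: [(9,22/13) (20,0) (20,11) (12,19) (9,55/3)]
2. After x ≤ 11: [(9,22/13) (11,18/13) (11,169/9) (9,55/3)]
3. After y ≥ 1: [(9,22/13) (11,18/13) (11,169/9) (9,55/3)]
4. After y ≤ 9: [(9,9) (9,22/13) (11,18/13) (11,9)]
5. Canonical ring: [(9,22/13) (11,18/13) (11,9) (9,9)]

Clipped polygon: [(9,22/13) (11,18/13) (11,9) (9,9)]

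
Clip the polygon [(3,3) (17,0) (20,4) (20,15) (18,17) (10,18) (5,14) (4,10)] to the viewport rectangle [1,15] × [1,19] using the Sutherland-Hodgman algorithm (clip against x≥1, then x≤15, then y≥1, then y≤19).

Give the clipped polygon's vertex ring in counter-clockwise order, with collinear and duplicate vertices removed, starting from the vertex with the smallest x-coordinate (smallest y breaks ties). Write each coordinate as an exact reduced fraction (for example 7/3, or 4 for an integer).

Clipped polygon: [(3,3) (37/3,1) (15,1) (15,139/8) (10,18) (5,14) (4,10)]

1. After x ≥ 1: [(3,3) (17,0) (20,4) (20,15) (18,17) (10,18) (5,14) (4,10)]
2. After x ≤ 15: [(3,3) (15,3/7) (15,139/8) (10,18) (5,14) (4,10)]
3. After y ≥ 1: [(3,3) (37/3,1) (15,1) (15,139/8) (10,18) (5,14) (4,10)]
4. After y ≤ 19: [(3,3) (37/3,1) (15,1) (15,139/8) (10,18) (5,14) (4,10)]
5. Canonical ring: [(3,3) (37/3,1) (15,1) (15,139/8) (10,18) (5,14) (4,10)]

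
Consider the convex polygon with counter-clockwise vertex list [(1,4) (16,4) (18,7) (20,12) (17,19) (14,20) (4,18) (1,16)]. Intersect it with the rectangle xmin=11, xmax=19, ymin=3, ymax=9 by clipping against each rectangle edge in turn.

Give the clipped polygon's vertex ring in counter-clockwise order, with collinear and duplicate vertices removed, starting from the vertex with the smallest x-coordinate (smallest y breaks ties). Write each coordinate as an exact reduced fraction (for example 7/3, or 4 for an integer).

1. After x ≥ 11: [(11,4) (16,4) (18,7) (20,12) (17,19) (14,20) (11,97/5)]
2. After x ≤ 19: [(11,4) (16,4) (18,7) (19,19/2) (19,43/3) (17,19) (14,20) (11,97/5)]
3. After y ≥ 3: [(11,4) (16,4) (18,7) (19,19/2) (19,43/3) (17,19) (14,20) (11,97/5)]
4. After y ≤ 9: [(11,9) (11,4) (16,4) (18,7) (94/5,9)]
5. Canonical ring: [(11,4) (16,4) (18,7) (94/5,9) (11,9)]

Clipped polygon: [(11,4) (16,4) (18,7) (94/5,9) (11,9)]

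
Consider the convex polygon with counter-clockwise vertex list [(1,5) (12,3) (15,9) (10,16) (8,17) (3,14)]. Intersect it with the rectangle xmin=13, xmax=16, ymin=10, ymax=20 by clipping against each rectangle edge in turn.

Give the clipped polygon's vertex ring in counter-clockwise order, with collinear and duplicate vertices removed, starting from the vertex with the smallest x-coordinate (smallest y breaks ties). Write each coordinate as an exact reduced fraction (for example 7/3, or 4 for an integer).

1. After x ≥ 13: [(13,5) (15,9) (13,59/5)]
2. After x ≤ 16: [(13,5) (15,9) (13,59/5)]
3. After y ≥ 10: [(13,10) (100/7,10) (13,59/5)]
4. After y ≤ 20: [(13,10) (100/7,10) (13,59/5)]
5. Canonical ring: [(13,10) (100/7,10) (13,59/5)]

Clipped polygon: [(13,10) (100/7,10) (13,59/5)]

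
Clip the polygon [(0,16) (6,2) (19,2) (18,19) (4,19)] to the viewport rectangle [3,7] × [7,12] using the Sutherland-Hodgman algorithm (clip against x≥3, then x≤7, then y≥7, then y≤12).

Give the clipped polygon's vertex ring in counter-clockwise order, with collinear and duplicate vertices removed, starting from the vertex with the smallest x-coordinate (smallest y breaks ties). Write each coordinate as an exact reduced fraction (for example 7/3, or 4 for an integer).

1. After x ≥ 3: [(3,73/4) (3,9) (6,2) (19,2) (18,19) (4,19)]
2. After x ≤ 7: [(3,73/4) (3,9) (6,2) (7,2) (7,19) (4,19)]
3. After y ≥ 7: [(3,73/4) (3,9) (27/7,7) (7,7) (7,19) (4,19)]
4. After y ≤ 12: [(3,12) (3,9) (27/7,7) (7,7) (7,12)]
5. Canonical ring: [(3,9) (27/7,7) (7,7) (7,12) (3,12)]

Clipped polygon: [(3,9) (27/7,7) (7,7) (7,12) (3,12)]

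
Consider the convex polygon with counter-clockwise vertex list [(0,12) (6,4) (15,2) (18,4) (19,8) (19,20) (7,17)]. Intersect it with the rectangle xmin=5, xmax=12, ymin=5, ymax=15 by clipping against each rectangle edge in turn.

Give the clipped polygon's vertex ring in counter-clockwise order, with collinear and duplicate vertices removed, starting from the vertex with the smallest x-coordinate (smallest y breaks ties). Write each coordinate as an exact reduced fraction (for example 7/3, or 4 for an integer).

Clipped polygon: [(5,16/3) (21/4,5) (12,5) (12,15) (5,15)]

1. After x ≥ 5: [(5,109/7) (5,16/3) (6,4) (15,2) (18,4) (19,8) (19,20) (7,17)]
2. After x ≤ 12: [(5,109/7) (5,16/3) (6,4) (12,8/3) (12,73/4) (7,17)]
3. After y ≥ 5: [(5,109/7) (5,16/3) (21/4,5) (12,5) (12,73/4) (7,17)]
4. After y ≤ 15: [(5,15) (5,16/3) (21/4,5) (12,5) (12,15)]
5. Canonical ring: [(5,16/3) (21/4,5) (12,5) (12,15) (5,15)]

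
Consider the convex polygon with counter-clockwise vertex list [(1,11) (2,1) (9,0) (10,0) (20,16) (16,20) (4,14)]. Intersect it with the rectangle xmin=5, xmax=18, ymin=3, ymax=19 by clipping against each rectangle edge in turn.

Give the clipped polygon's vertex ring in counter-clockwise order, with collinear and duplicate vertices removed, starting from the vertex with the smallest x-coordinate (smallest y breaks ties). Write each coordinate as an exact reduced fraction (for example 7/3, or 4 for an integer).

1. After x ≥ 5: [(5,4/7) (9,0) (10,0) (20,16) (16,20) (5,29/2)]
2. After x ≤ 18: [(5,4/7) (9,0) (10,0) (18,64/5) (18,18) (16,20) (5,29/2)]
3. After y ≥ 3: [(5,3) (95/8,3) (18,64/5) (18,18) (16,20) (5,29/2)]
4. After y ≤ 19: [(5,3) (95/8,3) (18,64/5) (18,18) (17,19) (14,19) (5,29/2)]
5. Canonical ring: [(5,3) (95/8,3) (18,64/5) (18,18) (17,19) (14,19) (5,29/2)]

Clipped polygon: [(5,3) (95/8,3) (18,64/5) (18,18) (17,19) (14,19) (5,29/2)]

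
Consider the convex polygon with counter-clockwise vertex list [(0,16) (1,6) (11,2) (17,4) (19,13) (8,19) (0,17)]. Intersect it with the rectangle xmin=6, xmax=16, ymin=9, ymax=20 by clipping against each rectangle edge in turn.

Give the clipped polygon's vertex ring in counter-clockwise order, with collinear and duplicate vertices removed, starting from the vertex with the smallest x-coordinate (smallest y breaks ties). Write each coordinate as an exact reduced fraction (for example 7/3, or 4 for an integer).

1. After x ≥ 6: [(6,4) (11,2) (17,4) (19,13) (8,19) (6,37/2)]
2. After x ≤ 16: [(6,4) (11,2) (16,11/3) (16,161/11) (8,19) (6,37/2)]
3. After y ≥ 9: [(6,9) (16,9) (16,161/11) (8,19) (6,37/2)]
4. After y ≤ 20: [(6,9) (16,9) (16,161/11) (8,19) (6,37/2)]
5. Canonical ring: [(6,9) (16,9) (16,161/11) (8,19) (6,37/2)]

Clipped polygon: [(6,9) (16,9) (16,161/11) (8,19) (6,37/2)]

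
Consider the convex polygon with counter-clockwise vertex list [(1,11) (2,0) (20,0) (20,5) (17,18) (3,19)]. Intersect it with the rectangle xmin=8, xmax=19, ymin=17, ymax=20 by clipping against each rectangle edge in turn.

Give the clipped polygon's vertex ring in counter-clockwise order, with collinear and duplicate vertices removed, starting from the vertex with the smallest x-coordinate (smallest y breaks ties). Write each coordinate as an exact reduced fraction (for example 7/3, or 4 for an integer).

1. After x ≥ 8: [(8,0) (20,0) (20,5) (17,18) (8,261/14)]
2. After x ≤ 19: [(8,0) (19,0) (19,28/3) (17,18) (8,261/14)]
3. After y ≥ 17: [(8,17) (224/13,17) (17,18) (8,261/14)]
4. After y ≤ 20: [(8,17) (224/13,17) (17,18) (8,261/14)]
5. Canonical ring: [(8,17) (224/13,17) (17,18) (8,261/14)]

Clipped polygon: [(8,17) (224/13,17) (17,18) (8,261/14)]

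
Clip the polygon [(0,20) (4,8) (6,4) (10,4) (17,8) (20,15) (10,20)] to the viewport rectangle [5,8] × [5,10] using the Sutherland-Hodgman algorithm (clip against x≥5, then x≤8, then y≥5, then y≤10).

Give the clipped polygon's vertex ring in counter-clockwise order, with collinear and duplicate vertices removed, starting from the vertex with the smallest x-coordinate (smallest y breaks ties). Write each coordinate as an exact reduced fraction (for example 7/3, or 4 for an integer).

1. After x ≥ 5: [(5,20) (5,6) (6,4) (10,4) (17,8) (20,15) (10,20)]
2. After x ≤ 8: [(8,20) (5,20) (5,6) (6,4) (8,4)]
3. After y ≥ 5: [(8,5) (8,20) (5,20) (5,6) (11/2,5)]
4. After y ≤ 10: [(8,5) (8,10) (5,10) (5,6) (11/2,5)]
5. Canonical ring: [(5,6) (11/2,5) (8,5) (8,10) (5,10)]

Clipped polygon: [(5,6) (11/2,5) (8,5) (8,10) (5,10)]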